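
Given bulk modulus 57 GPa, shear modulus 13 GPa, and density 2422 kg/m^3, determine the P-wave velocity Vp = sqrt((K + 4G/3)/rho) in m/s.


First compute the effective modulus:
K + 4G/3 = 57e9 + 4*13e9/3 = 74333333333.33 Pa
Then divide by density:
74333333333.33 / 2422 = 30690889.0724 Pa/(kg/m^3)
Take the square root:
Vp = sqrt(30690889.0724) = 5539.94 m/s

5539.94


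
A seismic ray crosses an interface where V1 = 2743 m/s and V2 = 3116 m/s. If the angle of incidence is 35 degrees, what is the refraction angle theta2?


sin(theta1) = sin(35 deg) = 0.573576
sin(theta2) = V2/V1 * sin(theta1) = 3116/2743 * 0.573576 = 0.651573
theta2 = arcsin(0.651573) = 40.6603 degrees

40.6603


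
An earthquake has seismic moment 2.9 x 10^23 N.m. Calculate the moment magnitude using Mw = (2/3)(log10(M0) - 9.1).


log10(M0) = log10(2.9 x 10^23) = 23.4624
Mw = 2/3 * (23.4624 - 9.1)
= 2/3 * 14.3624
= 9.57

9.57


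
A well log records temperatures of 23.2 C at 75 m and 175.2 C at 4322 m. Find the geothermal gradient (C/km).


dT = 175.2 - 23.2 = 152.0 C
dz = 4322 - 75 = 4247 m
gradient = dT/dz * 1000 = 152.0/4247 * 1000 = 35.79 C/km

35.79


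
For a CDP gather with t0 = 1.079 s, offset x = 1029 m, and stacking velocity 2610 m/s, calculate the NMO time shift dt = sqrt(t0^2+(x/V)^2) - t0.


x/Vnmo = 1029/2610 = 0.394253
(x/Vnmo)^2 = 0.155435
t0^2 = 1.164241
sqrt(1.164241 + 0.155435) = 1.148772
dt = 1.148772 - 1.079 = 0.069772

0.069772


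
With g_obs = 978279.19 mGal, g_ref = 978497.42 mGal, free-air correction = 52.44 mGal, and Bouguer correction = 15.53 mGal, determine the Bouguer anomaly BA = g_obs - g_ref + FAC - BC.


BA = g_obs - g_ref + FAC - BC
= 978279.19 - 978497.42 + 52.44 - 15.53
= -181.32 mGal

-181.32


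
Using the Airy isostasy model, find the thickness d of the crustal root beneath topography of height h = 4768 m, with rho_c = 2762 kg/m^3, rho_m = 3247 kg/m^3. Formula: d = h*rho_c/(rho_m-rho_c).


rho_m - rho_c = 3247 - 2762 = 485
d = 4768 * 2762 / 485
= 13169216 / 485
= 27153.02 m

27153.02


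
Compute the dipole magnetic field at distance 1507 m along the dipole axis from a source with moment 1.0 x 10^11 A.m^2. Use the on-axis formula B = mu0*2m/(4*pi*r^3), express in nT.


m = 1.0 x 10^11 = 100000000000 A.m^2
2m = 200000000000 A.m^2
r^3 = 1507^3 = 3422470843
B = (4pi*10^-7) * 200000000000 / (4*pi * 3422470843) * 1e9
= 251327.412287 / 43008037029.98 * 1e9
= 5843.7313 nT

5843.7313


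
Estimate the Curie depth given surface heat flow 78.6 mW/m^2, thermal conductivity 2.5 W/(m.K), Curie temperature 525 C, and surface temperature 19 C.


T_Curie - T_surf = 525 - 19 = 506 C
Convert q to W/m^2: 78.6 mW/m^2 = 0.0786 W/m^2
d = 506 * 2.5 / 0.0786 = 16094.15 m

16094.15


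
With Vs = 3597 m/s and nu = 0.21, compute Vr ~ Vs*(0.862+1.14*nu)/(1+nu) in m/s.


Numerator factor = 0.862 + 1.14*0.21 = 1.1014
Denominator = 1 + 0.21 = 1.21
Vr = 3597 * 1.1014 / 1.21 = 3274.16 m/s

3274.16


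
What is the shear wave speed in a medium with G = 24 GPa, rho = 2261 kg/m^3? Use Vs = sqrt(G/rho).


Convert G to Pa: G = 24e9 Pa
Compute G/rho = 24e9 / 2261 = 10614772.2247
Vs = sqrt(10614772.2247) = 3258.03 m/s

3258.03


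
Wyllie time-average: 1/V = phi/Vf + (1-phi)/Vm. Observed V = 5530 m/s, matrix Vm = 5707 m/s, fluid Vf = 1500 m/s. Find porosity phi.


1/V - 1/Vm = 1/5530 - 1/5707 = 5.61e-06
1/Vf - 1/Vm = 1/1500 - 1/5707 = 0.00049144
phi = 5.61e-06 / 0.00049144 = 0.0114

0.0114


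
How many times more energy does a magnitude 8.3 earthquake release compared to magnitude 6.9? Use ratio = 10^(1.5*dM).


M2 - M1 = 8.3 - 6.9 = 1.4
1.5 * 1.4 = 2.1
ratio = 10^2.1 = 125.89

125.89


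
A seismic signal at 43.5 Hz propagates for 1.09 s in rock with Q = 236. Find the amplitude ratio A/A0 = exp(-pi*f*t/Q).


pi*f*t/Q = pi*43.5*1.09/236 = 0.631181
A/A0 = exp(-0.631181) = 0.531963

0.531963


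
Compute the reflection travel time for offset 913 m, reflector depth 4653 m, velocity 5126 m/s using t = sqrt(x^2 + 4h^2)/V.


x^2 + 4h^2 = 913^2 + 4*4653^2 = 833569 + 86601636 = 87435205
sqrt(87435205) = 9350.6794
t = 9350.6794 / 5126 = 1.8242 s

1.8242


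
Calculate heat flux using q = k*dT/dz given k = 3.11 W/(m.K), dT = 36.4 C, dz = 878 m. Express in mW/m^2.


q = k * dT / dz * 1000
= 3.11 * 36.4 / 878 * 1000
= 0.128934 * 1000
= 128.9339 mW/m^2

128.9339


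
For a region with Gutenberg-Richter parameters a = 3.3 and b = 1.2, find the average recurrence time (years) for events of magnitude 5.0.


log10(N) = 3.3 - 1.2*5.0 = -2.7
N = 10^-2.7 = 0.001995
T = 1/N = 1/0.001995 = 501.1872 years

501.1872


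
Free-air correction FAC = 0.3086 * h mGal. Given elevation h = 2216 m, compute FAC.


FAC = 0.3086 * h
= 0.3086 * 2216
= 683.8576 mGal

683.8576


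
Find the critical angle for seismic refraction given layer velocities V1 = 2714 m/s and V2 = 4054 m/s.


V1/V2 = 2714/4054 = 0.669462
theta_c = arcsin(0.669462) = 42.0256 degrees

42.0256


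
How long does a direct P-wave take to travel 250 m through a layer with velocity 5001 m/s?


t = x / V
= 250 / 5001
= 0.05 s

0.05


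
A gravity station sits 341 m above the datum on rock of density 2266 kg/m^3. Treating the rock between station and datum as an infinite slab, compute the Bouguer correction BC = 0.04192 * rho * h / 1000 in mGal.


BC = 0.04192 * rho * h / 1000
= 0.04192 * 2266 * 341 / 1000
= 32.3918 mGal

32.3918


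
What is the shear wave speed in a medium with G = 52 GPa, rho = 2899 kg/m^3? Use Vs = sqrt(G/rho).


Convert G to Pa: G = 52e9 Pa
Compute G/rho = 52e9 / 2899 = 17937219.7309
Vs = sqrt(17937219.7309) = 4235.24 m/s

4235.24


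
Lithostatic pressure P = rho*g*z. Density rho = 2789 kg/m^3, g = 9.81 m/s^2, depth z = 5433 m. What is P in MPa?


P = rho * g * z / 1e6
= 2789 * 9.81 * 5433 / 1e6
= 148647368.97 / 1e6
= 148.6474 MPa

148.6474


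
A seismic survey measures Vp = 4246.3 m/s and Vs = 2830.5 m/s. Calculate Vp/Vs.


Vp/Vs = 4246.3 / 2830.5
= 1.5002

1.5002


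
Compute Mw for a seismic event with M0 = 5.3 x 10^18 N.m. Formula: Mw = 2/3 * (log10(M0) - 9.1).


log10(M0) = log10(5.3 x 10^18) = 18.7243
Mw = 2/3 * (18.7243 - 9.1)
= 2/3 * 9.6243
= 6.42

6.42


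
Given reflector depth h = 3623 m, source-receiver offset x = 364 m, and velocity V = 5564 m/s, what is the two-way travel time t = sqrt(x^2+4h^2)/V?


x^2 + 4h^2 = 364^2 + 4*3623^2 = 132496 + 52504516 = 52637012
sqrt(52637012) = 7255.1369
t = 7255.1369 / 5564 = 1.3039 s

1.3039


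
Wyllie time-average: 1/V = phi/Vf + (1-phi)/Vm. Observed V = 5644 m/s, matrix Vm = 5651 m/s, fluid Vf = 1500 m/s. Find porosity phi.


1/V - 1/Vm = 1/5644 - 1/5651 = 2.2e-07
1/Vf - 1/Vm = 1/1500 - 1/5651 = 0.00048971
phi = 2.2e-07 / 0.00048971 = 0.0004

4.000000e-04


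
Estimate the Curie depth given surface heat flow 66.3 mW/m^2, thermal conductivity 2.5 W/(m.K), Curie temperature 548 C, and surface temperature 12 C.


T_Curie - T_surf = 548 - 12 = 536 C
Convert q to W/m^2: 66.3 mW/m^2 = 0.0663 W/m^2
d = 536 * 2.5 / 0.0663 = 20211.16 m

20211.16


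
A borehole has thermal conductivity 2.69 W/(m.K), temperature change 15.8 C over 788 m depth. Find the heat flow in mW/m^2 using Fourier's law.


q = k * dT / dz * 1000
= 2.69 * 15.8 / 788 * 1000
= 0.053937 * 1000
= 53.9365 mW/m^2

53.9365


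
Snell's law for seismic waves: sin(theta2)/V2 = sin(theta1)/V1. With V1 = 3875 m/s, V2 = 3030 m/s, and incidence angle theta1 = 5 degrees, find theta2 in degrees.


sin(theta1) = sin(5 deg) = 0.087156
sin(theta2) = V2/V1 * sin(theta1) = 3030/3875 * 0.087156 = 0.06815
theta2 = arcsin(0.06815) = 3.9077 degrees

3.9077


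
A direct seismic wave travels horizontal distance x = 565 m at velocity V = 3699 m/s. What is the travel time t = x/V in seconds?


t = x / V
= 565 / 3699
= 0.1527 s

0.1527


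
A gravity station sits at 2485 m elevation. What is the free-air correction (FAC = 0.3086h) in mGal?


FAC = 0.3086 * h
= 0.3086 * 2485
= 766.871 mGal

766.871


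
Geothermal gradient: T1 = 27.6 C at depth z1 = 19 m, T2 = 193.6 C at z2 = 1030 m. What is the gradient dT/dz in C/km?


dT = 193.6 - 27.6 = 166.0 C
dz = 1030 - 19 = 1011 m
gradient = dT/dz * 1000 = 166.0/1011 * 1000 = 164.1939 C/km

164.1939


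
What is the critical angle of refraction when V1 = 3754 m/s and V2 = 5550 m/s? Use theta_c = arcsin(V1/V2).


V1/V2 = 3754/5550 = 0.676396
theta_c = arcsin(0.676396) = 42.5627 degrees

42.5627


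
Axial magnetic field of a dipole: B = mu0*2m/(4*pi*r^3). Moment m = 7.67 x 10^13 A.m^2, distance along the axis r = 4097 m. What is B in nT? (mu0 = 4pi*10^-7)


m = 7.67 x 10^13 = 76700000000000 A.m^2
2m = 153400000000000 A.m^2
r^3 = 4097^3 = 68769820673
B = (4pi*10^-7) * 153400000000000 / (4*pi * 68769820673) * 1e9
= 192768125.22427 / 864187053659.94 * 1e9
= 223062.9635 nT

223062.9635


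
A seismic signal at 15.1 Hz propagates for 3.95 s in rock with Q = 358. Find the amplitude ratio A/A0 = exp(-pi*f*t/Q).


pi*f*t/Q = pi*15.1*3.95/358 = 0.523409
A/A0 = exp(-0.523409) = 0.592497

0.592497


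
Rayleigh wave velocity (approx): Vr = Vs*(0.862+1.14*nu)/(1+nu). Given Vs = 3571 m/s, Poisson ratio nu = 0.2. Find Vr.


Numerator factor = 0.862 + 1.14*0.2 = 1.09
Denominator = 1 + 0.2 = 1.2
Vr = 3571 * 1.09 / 1.2 = 3243.66 m/s

3243.66


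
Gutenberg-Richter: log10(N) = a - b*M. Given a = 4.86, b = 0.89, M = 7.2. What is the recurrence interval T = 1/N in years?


log10(N) = 4.86 - 0.89*7.2 = -1.548
N = 10^-1.548 = 0.028314
T = 1/N = 1/0.028314 = 35.3183 years

35.3183


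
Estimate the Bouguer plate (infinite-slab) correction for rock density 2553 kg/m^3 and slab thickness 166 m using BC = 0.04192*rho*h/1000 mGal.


BC = 0.04192 * rho * h / 1000
= 0.04192 * 2553 * 166 / 1000
= 17.7656 mGal

17.7656


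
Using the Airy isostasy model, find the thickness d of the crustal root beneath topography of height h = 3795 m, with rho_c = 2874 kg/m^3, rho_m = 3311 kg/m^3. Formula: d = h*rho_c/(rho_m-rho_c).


rho_m - rho_c = 3311 - 2874 = 437
d = 3795 * 2874 / 437
= 10906830 / 437
= 24958.42 m

24958.42


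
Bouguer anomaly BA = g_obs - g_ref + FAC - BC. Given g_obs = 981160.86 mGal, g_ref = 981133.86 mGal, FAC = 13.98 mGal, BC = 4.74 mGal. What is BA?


BA = g_obs - g_ref + FAC - BC
= 981160.86 - 981133.86 + 13.98 - 4.74
= 36.24 mGal

36.24


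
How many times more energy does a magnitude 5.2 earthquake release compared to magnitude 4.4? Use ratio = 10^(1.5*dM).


M2 - M1 = 5.2 - 4.4 = 0.8
1.5 * 0.8 = 1.2
ratio = 10^1.2 = 15.85

15.85


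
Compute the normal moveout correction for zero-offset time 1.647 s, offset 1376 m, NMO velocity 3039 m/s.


x/Vnmo = 1376/3039 = 0.452781
(x/Vnmo)^2 = 0.20501
t0^2 = 2.712609
sqrt(2.712609 + 0.20501) = 1.708104
dt = 1.708104 - 1.647 = 0.061104

0.061104


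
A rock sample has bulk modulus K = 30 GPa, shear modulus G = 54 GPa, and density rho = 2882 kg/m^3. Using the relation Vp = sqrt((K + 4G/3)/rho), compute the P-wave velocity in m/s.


First compute the effective modulus:
K + 4G/3 = 30e9 + 4*54e9/3 = 102000000000.0 Pa
Then divide by density:
102000000000.0 / 2882 = 35392088.8272 Pa/(kg/m^3)
Take the square root:
Vp = sqrt(35392088.8272) = 5949.13 m/s

5949.13


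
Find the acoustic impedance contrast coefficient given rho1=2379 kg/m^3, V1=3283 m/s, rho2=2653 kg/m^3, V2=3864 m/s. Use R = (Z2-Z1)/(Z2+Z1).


Z1 = 2379 * 3283 = 7810257
Z2 = 2653 * 3864 = 10251192
R = (10251192 - 7810257) / (10251192 + 7810257) = 2440935 / 18061449 = 0.1351

0.1351


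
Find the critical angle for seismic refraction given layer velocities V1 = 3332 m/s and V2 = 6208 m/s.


V1/V2 = 3332/6208 = 0.536727
theta_c = arcsin(0.536727) = 32.4611 degrees

32.4611


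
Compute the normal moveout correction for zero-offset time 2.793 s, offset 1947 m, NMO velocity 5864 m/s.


x/Vnmo = 1947/5864 = 0.332026
(x/Vnmo)^2 = 0.110241
t0^2 = 7.800849
sqrt(7.800849 + 0.110241) = 2.812666
dt = 2.812666 - 2.793 = 0.019666

0.019666


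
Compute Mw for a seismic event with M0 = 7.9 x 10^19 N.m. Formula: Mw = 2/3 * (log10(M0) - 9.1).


log10(M0) = log10(7.9 x 10^19) = 19.8976
Mw = 2/3 * (19.8976 - 9.1)
= 2/3 * 10.7976
= 7.2

7.2


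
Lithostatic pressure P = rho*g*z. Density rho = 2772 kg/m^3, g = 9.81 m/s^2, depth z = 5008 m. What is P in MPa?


P = rho * g * z / 1e6
= 2772 * 9.81 * 5008 / 1e6
= 136184146.56 / 1e6
= 136.1841 MPa

136.1841


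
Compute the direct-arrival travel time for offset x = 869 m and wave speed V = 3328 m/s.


t = x / V
= 869 / 3328
= 0.2611 s

0.2611


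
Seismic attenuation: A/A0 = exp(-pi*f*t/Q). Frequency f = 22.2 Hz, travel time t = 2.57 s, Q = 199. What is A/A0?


pi*f*t/Q = pi*22.2*2.57/199 = 0.900706
A/A0 = exp(-0.900706) = 0.406283

0.406283


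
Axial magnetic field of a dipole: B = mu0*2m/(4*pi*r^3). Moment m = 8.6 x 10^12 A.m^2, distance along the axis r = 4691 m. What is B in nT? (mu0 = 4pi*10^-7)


m = 8.6 x 10^12 = 8600000000000 A.m^2
2m = 17200000000000 A.m^2
r^3 = 4691^3 = 103227711371
B = (4pi*10^-7) * 17200000000000 / (4*pi * 103227711371) * 1e9
= 21614157.456698 / 1297197678760.08 * 1e9
= 16662.1925 nT

16662.1925


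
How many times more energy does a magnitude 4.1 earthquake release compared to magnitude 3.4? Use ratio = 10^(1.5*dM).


M2 - M1 = 4.1 - 3.4 = 0.7
1.5 * 0.7 = 1.05
ratio = 10^1.05 = 11.22

11.22


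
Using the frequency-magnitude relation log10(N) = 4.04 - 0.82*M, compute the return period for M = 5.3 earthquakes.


log10(N) = 4.04 - 0.82*5.3 = -0.306
N = 10^-0.306 = 0.494311
T = 1/N = 1/0.494311 = 2.023 years

2.023


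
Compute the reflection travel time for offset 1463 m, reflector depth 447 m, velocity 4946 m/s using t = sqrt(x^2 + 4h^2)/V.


x^2 + 4h^2 = 1463^2 + 4*447^2 = 2140369 + 799236 = 2939605
sqrt(2939605) = 1714.5276
t = 1714.5276 / 4946 = 0.3466 s

0.3466


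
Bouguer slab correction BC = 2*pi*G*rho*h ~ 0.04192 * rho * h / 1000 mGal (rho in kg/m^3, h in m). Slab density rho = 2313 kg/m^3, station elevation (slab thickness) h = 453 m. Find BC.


BC = 0.04192 * rho * h / 1000
= 0.04192 * 2313 * 453 / 1000
= 43.9233 mGal

43.9233


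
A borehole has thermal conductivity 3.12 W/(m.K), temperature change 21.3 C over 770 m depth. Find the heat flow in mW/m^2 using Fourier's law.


q = k * dT / dz * 1000
= 3.12 * 21.3 / 770 * 1000
= 0.086306 * 1000
= 86.3065 mW/m^2

86.3065


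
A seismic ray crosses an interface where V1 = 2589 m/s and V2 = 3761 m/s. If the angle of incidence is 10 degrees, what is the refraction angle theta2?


sin(theta1) = sin(10 deg) = 0.173648
sin(theta2) = V2/V1 * sin(theta1) = 3761/2589 * 0.173648 = 0.252256
theta2 = arcsin(0.252256) = 14.6111 degrees

14.6111


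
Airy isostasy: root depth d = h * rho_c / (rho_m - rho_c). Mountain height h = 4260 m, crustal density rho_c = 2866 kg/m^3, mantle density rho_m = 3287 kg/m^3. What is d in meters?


rho_m - rho_c = 3287 - 2866 = 421
d = 4260 * 2866 / 421
= 12209160 / 421
= 29000.38 m

29000.38


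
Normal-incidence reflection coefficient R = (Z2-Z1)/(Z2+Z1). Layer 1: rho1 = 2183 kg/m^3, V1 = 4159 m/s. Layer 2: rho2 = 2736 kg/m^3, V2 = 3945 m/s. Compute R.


Z1 = 2183 * 4159 = 9079097
Z2 = 2736 * 3945 = 10793520
R = (10793520 - 9079097) / (10793520 + 9079097) = 1714423 / 19872617 = 0.0863

0.0863


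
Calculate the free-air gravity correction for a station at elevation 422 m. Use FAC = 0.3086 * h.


FAC = 0.3086 * h
= 0.3086 * 422
= 130.2292 mGal

130.2292


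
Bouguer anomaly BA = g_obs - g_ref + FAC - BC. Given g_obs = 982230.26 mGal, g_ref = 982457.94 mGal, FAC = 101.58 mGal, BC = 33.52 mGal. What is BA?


BA = g_obs - g_ref + FAC - BC
= 982230.26 - 982457.94 + 101.58 - 33.52
= -159.62 mGal

-159.62


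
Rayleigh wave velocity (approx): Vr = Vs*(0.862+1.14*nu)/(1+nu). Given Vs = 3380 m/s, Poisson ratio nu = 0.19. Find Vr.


Numerator factor = 0.862 + 1.14*0.19 = 1.0786
Denominator = 1 + 0.19 = 1.19
Vr = 3380 * 1.0786 / 1.19 = 3063.59 m/s

3063.59


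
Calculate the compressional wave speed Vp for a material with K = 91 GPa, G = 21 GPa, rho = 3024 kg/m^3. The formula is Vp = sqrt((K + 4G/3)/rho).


First compute the effective modulus:
K + 4G/3 = 91e9 + 4*21e9/3 = 119000000000.0 Pa
Then divide by density:
119000000000.0 / 3024 = 39351851.8519 Pa/(kg/m^3)
Take the square root:
Vp = sqrt(39351851.8519) = 6273.11 m/s

6273.11


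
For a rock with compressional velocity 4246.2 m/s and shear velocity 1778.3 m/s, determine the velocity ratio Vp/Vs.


Vp/Vs = 4246.2 / 1778.3
= 2.3878

2.3878


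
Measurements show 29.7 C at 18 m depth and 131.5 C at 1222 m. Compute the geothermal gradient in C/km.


dT = 131.5 - 29.7 = 101.8 C
dz = 1222 - 18 = 1204 m
gradient = dT/dz * 1000 = 101.8/1204 * 1000 = 84.5515 C/km

84.5515


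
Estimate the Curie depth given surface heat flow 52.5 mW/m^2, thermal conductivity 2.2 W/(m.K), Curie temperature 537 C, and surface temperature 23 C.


T_Curie - T_surf = 537 - 23 = 514 C
Convert q to W/m^2: 52.5 mW/m^2 = 0.0525 W/m^2
d = 514 * 2.2 / 0.0525 = 21539.05 m

21539.05


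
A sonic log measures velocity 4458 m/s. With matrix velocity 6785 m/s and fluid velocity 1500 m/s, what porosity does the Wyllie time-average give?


1/V - 1/Vm = 1/4458 - 1/6785 = 7.693e-05
1/Vf - 1/Vm = 1/1500 - 1/6785 = 0.00051928
phi = 7.693e-05 / 0.00051928 = 0.1482

0.1482


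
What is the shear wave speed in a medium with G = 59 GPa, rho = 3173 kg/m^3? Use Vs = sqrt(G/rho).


Convert G to Pa: G = 59e9 Pa
Compute G/rho = 59e9 / 3173 = 18594390.167
Vs = sqrt(18594390.167) = 4312.12 m/s

4312.12


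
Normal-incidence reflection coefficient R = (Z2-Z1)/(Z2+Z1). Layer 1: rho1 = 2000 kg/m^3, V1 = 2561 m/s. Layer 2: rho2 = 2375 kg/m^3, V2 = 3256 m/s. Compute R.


Z1 = 2000 * 2561 = 5122000
Z2 = 2375 * 3256 = 7733000
R = (7733000 - 5122000) / (7733000 + 5122000) = 2611000 / 12855000 = 0.2031

0.2031


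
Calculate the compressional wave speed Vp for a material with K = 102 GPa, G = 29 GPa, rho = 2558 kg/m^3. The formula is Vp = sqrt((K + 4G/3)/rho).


First compute the effective modulus:
K + 4G/3 = 102e9 + 4*29e9/3 = 140666666666.67 Pa
Then divide by density:
140666666666.67 / 2558 = 54990878.2903 Pa/(kg/m^3)
Take the square root:
Vp = sqrt(54990878.2903) = 7415.58 m/s

7415.58


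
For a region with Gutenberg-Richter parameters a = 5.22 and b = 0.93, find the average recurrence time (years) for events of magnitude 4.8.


log10(N) = 5.22 - 0.93*4.8 = 0.756
N = 10^0.756 = 5.701643
T = 1/N = 1/5.701643 = 0.1754 years

0.1754


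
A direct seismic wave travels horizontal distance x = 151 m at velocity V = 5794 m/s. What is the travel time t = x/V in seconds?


t = x / V
= 151 / 5794
= 0.0261 s

0.0261


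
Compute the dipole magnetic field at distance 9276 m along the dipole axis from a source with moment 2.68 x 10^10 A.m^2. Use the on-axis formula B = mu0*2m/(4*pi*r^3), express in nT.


m = 2.68 x 10^10 = 26800000000 A.m^2
2m = 53600000000 A.m^2
r^3 = 9276^3 = 798145776576
B = (4pi*10^-7) * 53600000000 / (4*pi * 798145776576) * 1e9
= 67355.746493 / 10029795632739.53 * 1e9
= 6.7156 nT

6.7156


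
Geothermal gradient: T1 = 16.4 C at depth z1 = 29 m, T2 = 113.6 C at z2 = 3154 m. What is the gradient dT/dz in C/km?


dT = 113.6 - 16.4 = 97.2 C
dz = 3154 - 29 = 3125 m
gradient = dT/dz * 1000 = 97.2/3125 * 1000 = 31.104 C/km

31.104


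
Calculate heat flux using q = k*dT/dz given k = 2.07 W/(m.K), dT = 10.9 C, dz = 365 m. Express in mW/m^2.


q = k * dT / dz * 1000
= 2.07 * 10.9 / 365 * 1000
= 0.061816 * 1000
= 61.8164 mW/m^2

61.8164


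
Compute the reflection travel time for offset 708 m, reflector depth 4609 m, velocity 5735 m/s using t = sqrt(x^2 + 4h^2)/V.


x^2 + 4h^2 = 708^2 + 4*4609^2 = 501264 + 84971524 = 85472788
sqrt(85472788) = 9245.1494
t = 9245.1494 / 5735 = 1.6121 s

1.6121


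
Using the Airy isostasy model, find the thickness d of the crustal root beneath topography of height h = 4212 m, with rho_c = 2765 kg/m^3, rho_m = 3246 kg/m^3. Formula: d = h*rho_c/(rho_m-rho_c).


rho_m - rho_c = 3246 - 2765 = 481
d = 4212 * 2765 / 481
= 11646180 / 481
= 24212.43 m

24212.43


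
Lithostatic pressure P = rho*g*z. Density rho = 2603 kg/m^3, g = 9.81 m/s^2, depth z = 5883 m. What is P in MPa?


P = rho * g * z / 1e6
= 2603 * 9.81 * 5883 / 1e6
= 150224934.69 / 1e6
= 150.2249 MPa

150.2249


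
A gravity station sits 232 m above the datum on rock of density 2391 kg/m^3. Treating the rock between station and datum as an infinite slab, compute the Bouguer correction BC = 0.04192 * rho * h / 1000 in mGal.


BC = 0.04192 * rho * h / 1000
= 0.04192 * 2391 * 232 / 1000
= 23.2535 mGal

23.2535


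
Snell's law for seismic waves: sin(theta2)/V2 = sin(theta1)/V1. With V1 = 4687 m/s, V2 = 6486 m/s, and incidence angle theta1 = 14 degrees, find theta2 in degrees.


sin(theta1) = sin(14 deg) = 0.241922
sin(theta2) = V2/V1 * sin(theta1) = 6486/4687 * 0.241922 = 0.334778
theta2 = arcsin(0.334778) = 19.5591 degrees

19.5591


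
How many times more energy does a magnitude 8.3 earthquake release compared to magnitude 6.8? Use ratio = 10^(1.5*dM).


M2 - M1 = 8.3 - 6.8 = 1.5
1.5 * 1.5 = 2.25
ratio = 10^2.25 = 177.83

177.83


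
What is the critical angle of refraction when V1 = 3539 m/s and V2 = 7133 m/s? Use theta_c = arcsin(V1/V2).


V1/V2 = 3539/7133 = 0.496145
theta_c = arcsin(0.496145) = 29.7453 degrees

29.7453


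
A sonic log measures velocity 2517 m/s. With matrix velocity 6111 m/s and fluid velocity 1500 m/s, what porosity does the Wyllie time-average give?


1/V - 1/Vm = 1/2517 - 1/6111 = 0.00023366
1/Vf - 1/Vm = 1/1500 - 1/6111 = 0.00050303
phi = 0.00023366 / 0.00050303 = 0.4645

0.4645


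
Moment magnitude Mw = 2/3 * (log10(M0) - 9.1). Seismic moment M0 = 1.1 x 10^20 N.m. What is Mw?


log10(M0) = log10(1.1 x 10^20) = 20.0414
Mw = 2/3 * (20.0414 - 9.1)
= 2/3 * 10.9414
= 7.29

7.29


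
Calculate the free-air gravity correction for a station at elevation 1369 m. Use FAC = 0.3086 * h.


FAC = 0.3086 * h
= 0.3086 * 1369
= 422.4734 mGal

422.4734


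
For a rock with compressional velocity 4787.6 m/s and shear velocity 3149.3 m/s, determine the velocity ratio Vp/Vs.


Vp/Vs = 4787.6 / 3149.3
= 1.5202

1.5202


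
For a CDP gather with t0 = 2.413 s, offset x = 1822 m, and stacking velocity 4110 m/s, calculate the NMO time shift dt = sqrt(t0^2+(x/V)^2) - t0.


x/Vnmo = 1822/4110 = 0.443309
(x/Vnmo)^2 = 0.196523
t0^2 = 5.822569
sqrt(5.822569 + 0.196523) = 2.453384
dt = 2.453384 - 2.413 = 0.040384

0.040384


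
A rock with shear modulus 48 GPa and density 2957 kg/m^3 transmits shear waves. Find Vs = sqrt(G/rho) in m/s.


Convert G to Pa: G = 48e9 Pa
Compute G/rho = 48e9 / 2957 = 16232668.2448
Vs = sqrt(16232668.2448) = 4028.98 m/s

4028.98


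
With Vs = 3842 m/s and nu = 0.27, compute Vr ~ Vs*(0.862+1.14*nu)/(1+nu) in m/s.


Numerator factor = 0.862 + 1.14*0.27 = 1.1698
Denominator = 1 + 0.27 = 1.27
Vr = 3842 * 1.1698 / 1.27 = 3538.88 m/s

3538.88


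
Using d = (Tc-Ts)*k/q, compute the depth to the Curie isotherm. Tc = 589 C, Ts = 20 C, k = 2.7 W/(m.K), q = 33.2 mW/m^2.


T_Curie - T_surf = 589 - 20 = 569 C
Convert q to W/m^2: 33.2 mW/m^2 = 0.0332 W/m^2
d = 569 * 2.7 / 0.0332 = 46274.1 m

46274.1


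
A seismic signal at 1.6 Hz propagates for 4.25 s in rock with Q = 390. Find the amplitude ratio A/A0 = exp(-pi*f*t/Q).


pi*f*t/Q = pi*1.6*4.25/390 = 0.054776
A/A0 = exp(-0.054776) = 0.946697

0.946697


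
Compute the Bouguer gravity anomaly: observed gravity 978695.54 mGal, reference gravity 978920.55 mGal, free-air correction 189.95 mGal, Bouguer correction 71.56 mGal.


BA = g_obs - g_ref + FAC - BC
= 978695.54 - 978920.55 + 189.95 - 71.56
= -106.62 mGal

-106.62


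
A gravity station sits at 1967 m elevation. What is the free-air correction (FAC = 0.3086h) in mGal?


FAC = 0.3086 * h
= 0.3086 * 1967
= 607.0162 mGal

607.0162


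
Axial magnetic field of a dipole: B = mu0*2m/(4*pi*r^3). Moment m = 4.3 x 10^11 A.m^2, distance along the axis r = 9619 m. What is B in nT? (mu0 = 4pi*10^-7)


m = 4.3 x 10^11 = 430000000000 A.m^2
2m = 860000000000 A.m^2
r^3 = 9619^3 = 889999523659
B = (4pi*10^-7) * 860000000000 / (4*pi * 889999523659) * 1e9
= 1080707.872835 / 11184063860902.12 * 1e9
= 96.6293 nT

96.6293


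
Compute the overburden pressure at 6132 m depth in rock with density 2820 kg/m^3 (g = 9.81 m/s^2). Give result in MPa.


P = rho * g * z / 1e6
= 2820 * 9.81 * 6132 / 1e6
= 169636874.4 / 1e6
= 169.6369 MPa

169.6369


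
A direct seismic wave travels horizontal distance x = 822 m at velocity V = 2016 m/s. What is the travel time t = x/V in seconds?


t = x / V
= 822 / 2016
= 0.4077 s

0.4077


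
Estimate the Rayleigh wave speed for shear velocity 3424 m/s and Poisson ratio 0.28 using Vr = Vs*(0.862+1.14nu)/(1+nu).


Numerator factor = 0.862 + 1.14*0.28 = 1.1812
Denominator = 1 + 0.28 = 1.28
Vr = 3424 * 1.1812 / 1.28 = 3159.71 m/s

3159.71


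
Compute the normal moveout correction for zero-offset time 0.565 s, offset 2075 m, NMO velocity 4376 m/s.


x/Vnmo = 2075/4376 = 0.474177
(x/Vnmo)^2 = 0.224844
t0^2 = 0.319225
sqrt(0.319225 + 0.224844) = 0.73761
dt = 0.73761 - 0.565 = 0.17261

0.17261


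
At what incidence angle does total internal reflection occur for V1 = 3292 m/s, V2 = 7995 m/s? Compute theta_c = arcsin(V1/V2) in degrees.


V1/V2 = 3292/7995 = 0.411757
theta_c = arcsin(0.411757) = 24.3153 degrees

24.3153


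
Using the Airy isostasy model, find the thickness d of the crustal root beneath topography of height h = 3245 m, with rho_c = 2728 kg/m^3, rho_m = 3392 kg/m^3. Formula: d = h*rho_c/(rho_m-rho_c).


rho_m - rho_c = 3392 - 2728 = 664
d = 3245 * 2728 / 664
= 8852360 / 664
= 13331.87 m

13331.87


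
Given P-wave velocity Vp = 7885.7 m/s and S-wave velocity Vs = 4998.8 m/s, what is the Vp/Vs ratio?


Vp/Vs = 7885.7 / 4998.8
= 1.5775

1.5775


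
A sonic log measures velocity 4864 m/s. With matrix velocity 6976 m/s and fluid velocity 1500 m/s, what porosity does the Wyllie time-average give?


1/V - 1/Vm = 1/4864 - 1/6976 = 6.224e-05
1/Vf - 1/Vm = 1/1500 - 1/6976 = 0.00052332
phi = 6.224e-05 / 0.00052332 = 0.1189

0.1189


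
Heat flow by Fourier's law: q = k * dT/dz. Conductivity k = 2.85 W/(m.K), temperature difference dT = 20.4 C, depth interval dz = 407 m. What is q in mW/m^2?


q = k * dT / dz * 1000
= 2.85 * 20.4 / 407 * 1000
= 0.14285 * 1000
= 142.8501 mW/m^2

142.8501


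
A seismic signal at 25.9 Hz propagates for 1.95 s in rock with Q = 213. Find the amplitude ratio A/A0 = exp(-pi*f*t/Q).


pi*f*t/Q = pi*25.9*1.95/213 = 0.744911
A/A0 = exp(-0.744911) = 0.474776

0.474776


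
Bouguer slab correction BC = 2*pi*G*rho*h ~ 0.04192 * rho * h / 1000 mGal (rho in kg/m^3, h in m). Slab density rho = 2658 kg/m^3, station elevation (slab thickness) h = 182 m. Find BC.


BC = 0.04192 * rho * h / 1000
= 0.04192 * 2658 * 182 / 1000
= 20.2791 mGal

20.2791


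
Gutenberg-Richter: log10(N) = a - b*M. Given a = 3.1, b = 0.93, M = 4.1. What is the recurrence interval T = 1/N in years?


log10(N) = 3.1 - 0.93*4.1 = -0.713
N = 10^-0.713 = 0.193642
T = 1/N = 1/0.193642 = 5.1642 years

5.1642


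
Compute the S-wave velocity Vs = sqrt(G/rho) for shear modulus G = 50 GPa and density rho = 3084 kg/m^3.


Convert G to Pa: G = 50e9 Pa
Compute G/rho = 50e9 / 3084 = 16212710.7652
Vs = sqrt(16212710.7652) = 4026.5 m/s

4026.5


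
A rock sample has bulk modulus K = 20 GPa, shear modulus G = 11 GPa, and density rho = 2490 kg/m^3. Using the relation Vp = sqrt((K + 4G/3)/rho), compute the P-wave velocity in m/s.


First compute the effective modulus:
K + 4G/3 = 20e9 + 4*11e9/3 = 34666666666.67 Pa
Then divide by density:
34666666666.67 / 2490 = 13922356.091 Pa/(kg/m^3)
Take the square root:
Vp = sqrt(13922356.091) = 3731.27 m/s

3731.27


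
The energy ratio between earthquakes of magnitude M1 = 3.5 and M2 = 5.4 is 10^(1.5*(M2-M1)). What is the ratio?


M2 - M1 = 5.4 - 3.5 = 1.9
1.5 * 1.9 = 2.85
ratio = 10^2.85 = 707.95

707.95


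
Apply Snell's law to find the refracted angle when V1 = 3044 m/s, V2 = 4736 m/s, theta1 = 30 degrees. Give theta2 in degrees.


sin(theta1) = sin(30 deg) = 0.5
sin(theta2) = V2/V1 * sin(theta1) = 4736/3044 * 0.5 = 0.777924
theta2 = arcsin(0.777924) = 51.0709 degrees

51.0709


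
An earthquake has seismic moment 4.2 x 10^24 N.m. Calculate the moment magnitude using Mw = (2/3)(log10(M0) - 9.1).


log10(M0) = log10(4.2 x 10^24) = 24.6232
Mw = 2/3 * (24.6232 - 9.1)
= 2/3 * 15.5232
= 10.35

10.35


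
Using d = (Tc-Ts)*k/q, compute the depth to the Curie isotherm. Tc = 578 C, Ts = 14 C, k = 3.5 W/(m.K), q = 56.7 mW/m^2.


T_Curie - T_surf = 578 - 14 = 564 C
Convert q to W/m^2: 56.7 mW/m^2 = 0.0567 W/m^2
d = 564 * 3.5 / 0.0567 = 34814.81 m

34814.81


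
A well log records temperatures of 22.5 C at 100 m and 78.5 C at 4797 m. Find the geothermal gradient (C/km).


dT = 78.5 - 22.5 = 56.0 C
dz = 4797 - 100 = 4697 m
gradient = dT/dz * 1000 = 56.0/4697 * 1000 = 11.9225 C/km

11.9225


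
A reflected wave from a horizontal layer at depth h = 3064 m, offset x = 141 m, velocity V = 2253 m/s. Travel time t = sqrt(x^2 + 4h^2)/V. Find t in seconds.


x^2 + 4h^2 = 141^2 + 4*3064^2 = 19881 + 37552384 = 37572265
sqrt(37572265) = 6129.6219
t = 6129.6219 / 2253 = 2.7206 s

2.7206


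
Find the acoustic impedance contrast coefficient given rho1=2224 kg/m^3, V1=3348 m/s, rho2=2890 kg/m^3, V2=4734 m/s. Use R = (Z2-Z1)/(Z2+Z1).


Z1 = 2224 * 3348 = 7445952
Z2 = 2890 * 4734 = 13681260
R = (13681260 - 7445952) / (13681260 + 7445952) = 6235308 / 21127212 = 0.2951

0.2951


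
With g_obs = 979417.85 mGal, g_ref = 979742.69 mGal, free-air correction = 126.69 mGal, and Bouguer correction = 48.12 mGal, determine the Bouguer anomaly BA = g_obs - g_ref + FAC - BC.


BA = g_obs - g_ref + FAC - BC
= 979417.85 - 979742.69 + 126.69 - 48.12
= -246.27 mGal

-246.27


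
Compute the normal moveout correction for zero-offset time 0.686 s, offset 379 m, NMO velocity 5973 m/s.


x/Vnmo = 379/5973 = 0.063452
(x/Vnmo)^2 = 0.004026
t0^2 = 0.470596
sqrt(0.470596 + 0.004026) = 0.688928
dt = 0.688928 - 0.686 = 0.002928

0.002928


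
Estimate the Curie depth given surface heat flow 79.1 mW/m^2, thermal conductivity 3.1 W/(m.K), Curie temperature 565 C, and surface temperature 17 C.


T_Curie - T_surf = 565 - 17 = 548 C
Convert q to W/m^2: 79.1 mW/m^2 = 0.0791 W/m^2
d = 548 * 3.1 / 0.0791 = 21476.61 m

21476.61


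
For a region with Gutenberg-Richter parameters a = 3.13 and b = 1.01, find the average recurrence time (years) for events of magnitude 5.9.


log10(N) = 3.13 - 1.01*5.9 = -2.829
N = 10^-2.829 = 0.001483
T = 1/N = 1/0.001483 = 674.528 years

674.528


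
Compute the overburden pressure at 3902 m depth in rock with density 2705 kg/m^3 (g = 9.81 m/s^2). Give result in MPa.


P = rho * g * z / 1e6
= 2705 * 9.81 * 3902 / 1e6
= 103543667.1 / 1e6
= 103.5437 MPa

103.5437


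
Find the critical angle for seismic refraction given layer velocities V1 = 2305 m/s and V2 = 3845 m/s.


V1/V2 = 2305/3845 = 0.59948
theta_c = arcsin(0.59948) = 36.8327 degrees

36.8327


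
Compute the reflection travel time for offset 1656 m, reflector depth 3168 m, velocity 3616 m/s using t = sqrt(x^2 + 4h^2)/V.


x^2 + 4h^2 = 1656^2 + 4*3168^2 = 2742336 + 40144896 = 42887232
sqrt(42887232) = 6548.8344
t = 6548.8344 / 3616 = 1.8111 s

1.8111


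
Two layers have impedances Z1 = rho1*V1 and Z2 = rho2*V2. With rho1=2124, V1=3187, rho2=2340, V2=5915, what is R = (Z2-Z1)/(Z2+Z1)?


Z1 = 2124 * 3187 = 6769188
Z2 = 2340 * 5915 = 13841100
R = (13841100 - 6769188) / (13841100 + 6769188) = 7071912 / 20610288 = 0.3431

0.3431


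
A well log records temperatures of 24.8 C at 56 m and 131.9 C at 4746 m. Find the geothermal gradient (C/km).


dT = 131.9 - 24.8 = 107.1 C
dz = 4746 - 56 = 4690 m
gradient = dT/dz * 1000 = 107.1/4690 * 1000 = 22.8358 C/km

22.8358


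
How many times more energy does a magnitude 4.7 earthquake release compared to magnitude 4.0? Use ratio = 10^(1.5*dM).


M2 - M1 = 4.7 - 4.0 = 0.7
1.5 * 0.7 = 1.05
ratio = 10^1.05 = 11.22

11.22


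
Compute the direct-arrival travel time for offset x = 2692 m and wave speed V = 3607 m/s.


t = x / V
= 2692 / 3607
= 0.7463 s

0.7463


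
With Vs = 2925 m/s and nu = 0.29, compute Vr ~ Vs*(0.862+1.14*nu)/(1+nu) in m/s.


Numerator factor = 0.862 + 1.14*0.29 = 1.1926
Denominator = 1 + 0.29 = 1.29
Vr = 2925 * 1.1926 / 1.29 = 2704.15 m/s

2704.15


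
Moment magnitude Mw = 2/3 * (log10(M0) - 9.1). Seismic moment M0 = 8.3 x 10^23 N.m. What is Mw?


log10(M0) = log10(8.3 x 10^23) = 23.9191
Mw = 2/3 * (23.9191 - 9.1)
= 2/3 * 14.8191
= 9.88

9.88


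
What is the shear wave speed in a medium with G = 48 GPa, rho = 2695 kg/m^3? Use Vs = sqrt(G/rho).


Convert G to Pa: G = 48e9 Pa
Compute G/rho = 48e9 / 2695 = 17810760.6679
Vs = sqrt(17810760.6679) = 4220.28 m/s

4220.28


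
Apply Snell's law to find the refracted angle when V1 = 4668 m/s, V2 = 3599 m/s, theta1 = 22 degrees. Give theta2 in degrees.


sin(theta1) = sin(22 deg) = 0.374607
sin(theta2) = V2/V1 * sin(theta1) = 3599/4668 * 0.374607 = 0.288819
theta2 = arcsin(0.288819) = 16.7873 degrees

16.7873


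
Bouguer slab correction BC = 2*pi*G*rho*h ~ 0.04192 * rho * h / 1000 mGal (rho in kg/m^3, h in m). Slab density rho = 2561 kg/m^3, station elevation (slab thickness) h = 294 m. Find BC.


BC = 0.04192 * rho * h / 1000
= 0.04192 * 2561 * 294 / 1000
= 31.563 mGal

31.563


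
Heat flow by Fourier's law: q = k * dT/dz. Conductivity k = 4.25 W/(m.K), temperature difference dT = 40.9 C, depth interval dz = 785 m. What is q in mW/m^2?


q = k * dT / dz * 1000
= 4.25 * 40.9 / 785 * 1000
= 0.221433 * 1000
= 221.4331 mW/m^2

221.4331


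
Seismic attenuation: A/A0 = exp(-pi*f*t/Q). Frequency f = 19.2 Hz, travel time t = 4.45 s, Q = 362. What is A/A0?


pi*f*t/Q = pi*19.2*4.45/362 = 0.741485
A/A0 = exp(-0.741485) = 0.476406

0.476406


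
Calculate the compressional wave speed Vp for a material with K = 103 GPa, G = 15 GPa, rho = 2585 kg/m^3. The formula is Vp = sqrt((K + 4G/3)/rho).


First compute the effective modulus:
K + 4G/3 = 103e9 + 4*15e9/3 = 123000000000.0 Pa
Then divide by density:
123000000000.0 / 2585 = 47582205.029 Pa/(kg/m^3)
Take the square root:
Vp = sqrt(47582205.029) = 6897.99 m/s

6897.99


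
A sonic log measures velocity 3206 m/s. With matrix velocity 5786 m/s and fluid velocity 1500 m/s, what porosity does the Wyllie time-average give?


1/V - 1/Vm = 1/3206 - 1/5786 = 0.00013908
1/Vf - 1/Vm = 1/1500 - 1/5786 = 0.00049384
phi = 0.00013908 / 0.00049384 = 0.2816

0.2816


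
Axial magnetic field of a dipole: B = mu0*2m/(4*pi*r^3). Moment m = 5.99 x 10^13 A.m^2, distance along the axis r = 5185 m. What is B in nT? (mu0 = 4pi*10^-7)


m = 5.99 x 10^13 = 59900000000000 A.m^2
2m = 119800000000000 A.m^2
r^3 = 5185^3 = 139394706625
B = (4pi*10^-7) * 119800000000000 / (4*pi * 139394706625) * 1e9
= 150545119.960023 / 1751685545129.62 * 1e9
= 85943.0052 nT

85943.0052


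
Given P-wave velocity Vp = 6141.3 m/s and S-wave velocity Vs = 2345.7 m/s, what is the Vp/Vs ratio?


Vp/Vs = 6141.3 / 2345.7
= 2.6181

2.6181


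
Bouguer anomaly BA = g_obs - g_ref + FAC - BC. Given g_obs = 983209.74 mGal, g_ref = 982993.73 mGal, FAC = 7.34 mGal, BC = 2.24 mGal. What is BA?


BA = g_obs - g_ref + FAC - BC
= 983209.74 - 982993.73 + 7.34 - 2.24
= 221.11 mGal

221.11


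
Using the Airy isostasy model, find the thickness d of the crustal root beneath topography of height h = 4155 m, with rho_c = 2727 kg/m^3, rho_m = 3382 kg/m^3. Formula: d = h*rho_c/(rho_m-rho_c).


rho_m - rho_c = 3382 - 2727 = 655
d = 4155 * 2727 / 655
= 11330685 / 655
= 17298.76 m

17298.76


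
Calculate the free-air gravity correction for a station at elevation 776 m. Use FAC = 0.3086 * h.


FAC = 0.3086 * h
= 0.3086 * 776
= 239.4736 mGal

239.4736


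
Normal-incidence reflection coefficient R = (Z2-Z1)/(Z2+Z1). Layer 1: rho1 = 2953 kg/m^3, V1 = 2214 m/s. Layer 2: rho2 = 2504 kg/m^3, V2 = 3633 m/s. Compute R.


Z1 = 2953 * 2214 = 6537942
Z2 = 2504 * 3633 = 9097032
R = (9097032 - 6537942) / (9097032 + 6537942) = 2559090 / 15634974 = 0.1637

0.1637


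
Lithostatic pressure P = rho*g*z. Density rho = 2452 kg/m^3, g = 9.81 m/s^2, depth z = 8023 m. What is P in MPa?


P = rho * g * z / 1e6
= 2452 * 9.81 * 8023 / 1e6
= 192986204.76 / 1e6
= 192.9862 MPa

192.9862


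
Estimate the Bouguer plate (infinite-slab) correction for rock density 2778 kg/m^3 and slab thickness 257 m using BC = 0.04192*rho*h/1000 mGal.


BC = 0.04192 * rho * h / 1000
= 0.04192 * 2778 * 257 / 1000
= 29.9286 mGal

29.9286


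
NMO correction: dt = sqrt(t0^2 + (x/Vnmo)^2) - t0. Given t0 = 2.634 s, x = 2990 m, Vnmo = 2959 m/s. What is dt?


x/Vnmo = 2990/2959 = 1.010477
(x/Vnmo)^2 = 1.021063
t0^2 = 6.937956
sqrt(6.937956 + 1.021063) = 2.821173
dt = 2.821173 - 2.634 = 0.187173

0.187173


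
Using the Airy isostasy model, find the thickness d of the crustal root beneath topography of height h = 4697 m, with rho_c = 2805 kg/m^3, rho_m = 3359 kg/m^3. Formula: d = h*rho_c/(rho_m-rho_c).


rho_m - rho_c = 3359 - 2805 = 554
d = 4697 * 2805 / 554
= 13175085 / 554
= 23781.74 m

23781.74


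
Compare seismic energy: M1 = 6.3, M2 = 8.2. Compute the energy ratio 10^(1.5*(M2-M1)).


M2 - M1 = 8.2 - 6.3 = 1.9
1.5 * 1.9 = 2.85
ratio = 10^2.85 = 707.95

707.95


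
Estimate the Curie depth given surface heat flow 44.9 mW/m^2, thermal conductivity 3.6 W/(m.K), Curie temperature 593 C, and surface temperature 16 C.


T_Curie - T_surf = 593 - 16 = 577 C
Convert q to W/m^2: 44.9 mW/m^2 = 0.0449 W/m^2
d = 577 * 3.6 / 0.0449 = 46262.81 m

46262.81


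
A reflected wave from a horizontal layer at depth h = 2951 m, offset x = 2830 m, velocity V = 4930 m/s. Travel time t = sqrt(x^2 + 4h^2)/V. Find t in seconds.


x^2 + 4h^2 = 2830^2 + 4*2951^2 = 8008900 + 34833604 = 42842504
sqrt(42842504) = 6545.4186
t = 6545.4186 / 4930 = 1.3277 s

1.3277


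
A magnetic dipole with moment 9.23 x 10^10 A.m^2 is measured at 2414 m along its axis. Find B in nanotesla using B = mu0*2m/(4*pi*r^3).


m = 9.23 x 10^10 = 92300000000 A.m^2
2m = 184600000000 A.m^2
r^3 = 2414^3 = 14067333944
B = (4pi*10^-7) * 184600000000 / (4*pi * 14067333944) * 1e9
= 231975.201541 / 176775331896.26 * 1e9
= 1312.26 nT

1312.26


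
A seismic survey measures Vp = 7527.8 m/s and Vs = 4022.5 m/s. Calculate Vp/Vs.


Vp/Vs = 7527.8 / 4022.5
= 1.8714

1.8714


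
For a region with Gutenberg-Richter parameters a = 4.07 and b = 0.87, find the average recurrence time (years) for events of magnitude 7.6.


log10(N) = 4.07 - 0.87*7.6 = -2.542
N = 10^-2.542 = 0.002871
T = 1/N = 1/0.002871 = 348.3373 years

348.3373


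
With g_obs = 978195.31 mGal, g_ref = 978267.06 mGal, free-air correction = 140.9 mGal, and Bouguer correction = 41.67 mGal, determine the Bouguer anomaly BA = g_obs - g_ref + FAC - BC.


BA = g_obs - g_ref + FAC - BC
= 978195.31 - 978267.06 + 140.9 - 41.67
= 27.48 mGal

27.48


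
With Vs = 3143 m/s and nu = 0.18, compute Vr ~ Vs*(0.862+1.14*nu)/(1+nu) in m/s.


Numerator factor = 0.862 + 1.14*0.18 = 1.0672
Denominator = 1 + 0.18 = 1.18
Vr = 3143 * 1.0672 / 1.18 = 2842.55 m/s

2842.55


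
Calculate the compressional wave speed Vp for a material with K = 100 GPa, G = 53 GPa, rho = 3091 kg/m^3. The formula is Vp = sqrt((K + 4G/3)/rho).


First compute the effective modulus:
K + 4G/3 = 100e9 + 4*53e9/3 = 170666666666.67 Pa
Then divide by density:
170666666666.67 / 3091 = 55214062.3315 Pa/(kg/m^3)
Take the square root:
Vp = sqrt(55214062.3315) = 7430.62 m/s

7430.62
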